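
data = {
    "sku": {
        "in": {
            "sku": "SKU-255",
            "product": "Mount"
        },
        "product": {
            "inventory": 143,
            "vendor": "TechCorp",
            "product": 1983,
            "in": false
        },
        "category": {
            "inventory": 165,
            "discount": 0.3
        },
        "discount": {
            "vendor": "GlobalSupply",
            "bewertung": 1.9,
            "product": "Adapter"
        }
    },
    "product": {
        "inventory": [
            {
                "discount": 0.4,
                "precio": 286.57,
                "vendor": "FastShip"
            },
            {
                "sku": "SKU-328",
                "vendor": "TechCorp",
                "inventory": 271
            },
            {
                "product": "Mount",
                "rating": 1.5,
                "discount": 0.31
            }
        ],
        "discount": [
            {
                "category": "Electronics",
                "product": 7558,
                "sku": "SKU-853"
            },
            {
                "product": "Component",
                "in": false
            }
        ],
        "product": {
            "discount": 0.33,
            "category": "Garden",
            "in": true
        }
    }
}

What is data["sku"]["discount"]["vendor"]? "GlobalSupply"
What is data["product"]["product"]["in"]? True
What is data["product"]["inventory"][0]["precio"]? 286.57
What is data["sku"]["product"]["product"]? 1983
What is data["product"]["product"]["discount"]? 0.33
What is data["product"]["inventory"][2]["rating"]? 1.5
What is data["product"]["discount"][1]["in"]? False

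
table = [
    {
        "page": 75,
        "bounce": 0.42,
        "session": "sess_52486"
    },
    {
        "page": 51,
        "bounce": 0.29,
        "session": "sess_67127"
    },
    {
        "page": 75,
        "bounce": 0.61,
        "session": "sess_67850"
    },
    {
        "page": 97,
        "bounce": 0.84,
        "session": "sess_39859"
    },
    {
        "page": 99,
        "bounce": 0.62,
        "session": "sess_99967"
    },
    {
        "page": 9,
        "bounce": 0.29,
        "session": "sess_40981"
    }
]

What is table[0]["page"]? 75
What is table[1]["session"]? "sess_67127"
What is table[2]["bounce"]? 0.61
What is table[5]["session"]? "sess_40981"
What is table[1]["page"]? 51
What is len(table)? 6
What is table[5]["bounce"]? 0.29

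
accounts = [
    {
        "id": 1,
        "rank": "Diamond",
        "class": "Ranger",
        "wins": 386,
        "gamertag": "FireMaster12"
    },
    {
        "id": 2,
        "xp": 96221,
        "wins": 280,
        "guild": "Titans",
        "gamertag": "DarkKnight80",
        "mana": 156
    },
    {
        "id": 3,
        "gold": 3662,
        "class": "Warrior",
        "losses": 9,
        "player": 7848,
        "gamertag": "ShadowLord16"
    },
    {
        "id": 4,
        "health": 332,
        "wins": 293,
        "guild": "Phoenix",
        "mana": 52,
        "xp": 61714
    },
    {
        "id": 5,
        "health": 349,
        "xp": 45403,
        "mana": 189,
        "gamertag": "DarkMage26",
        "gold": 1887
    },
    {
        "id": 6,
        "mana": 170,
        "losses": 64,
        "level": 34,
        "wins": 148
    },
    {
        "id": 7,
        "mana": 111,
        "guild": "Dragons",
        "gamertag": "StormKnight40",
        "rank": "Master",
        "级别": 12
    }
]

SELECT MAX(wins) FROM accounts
386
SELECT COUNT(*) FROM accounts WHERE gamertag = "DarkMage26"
1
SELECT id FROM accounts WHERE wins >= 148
[1, 2, 4, 6]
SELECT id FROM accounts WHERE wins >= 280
[1, 2, 4]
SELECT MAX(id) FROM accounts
7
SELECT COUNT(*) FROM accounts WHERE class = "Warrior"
1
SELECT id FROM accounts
[1, 2, 3, 4, 5, 6, 7]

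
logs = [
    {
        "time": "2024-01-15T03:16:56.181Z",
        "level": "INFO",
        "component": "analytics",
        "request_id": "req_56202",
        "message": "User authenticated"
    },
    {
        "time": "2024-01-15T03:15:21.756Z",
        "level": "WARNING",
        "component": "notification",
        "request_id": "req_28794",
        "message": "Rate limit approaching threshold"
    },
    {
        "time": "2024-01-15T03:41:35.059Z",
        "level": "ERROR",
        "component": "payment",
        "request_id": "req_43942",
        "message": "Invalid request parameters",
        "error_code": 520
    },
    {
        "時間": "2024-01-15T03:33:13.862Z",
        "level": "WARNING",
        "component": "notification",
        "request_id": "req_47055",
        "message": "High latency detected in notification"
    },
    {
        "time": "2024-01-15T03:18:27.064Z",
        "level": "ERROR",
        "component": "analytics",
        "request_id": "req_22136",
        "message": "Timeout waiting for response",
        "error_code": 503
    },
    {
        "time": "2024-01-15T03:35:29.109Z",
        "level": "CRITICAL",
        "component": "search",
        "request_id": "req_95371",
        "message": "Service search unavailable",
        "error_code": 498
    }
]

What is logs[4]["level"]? "ERROR"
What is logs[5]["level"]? "CRITICAL"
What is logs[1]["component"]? "notification"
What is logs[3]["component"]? "notification"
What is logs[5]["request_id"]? "req_95371"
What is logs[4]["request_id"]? "req_22136"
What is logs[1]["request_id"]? "req_28794"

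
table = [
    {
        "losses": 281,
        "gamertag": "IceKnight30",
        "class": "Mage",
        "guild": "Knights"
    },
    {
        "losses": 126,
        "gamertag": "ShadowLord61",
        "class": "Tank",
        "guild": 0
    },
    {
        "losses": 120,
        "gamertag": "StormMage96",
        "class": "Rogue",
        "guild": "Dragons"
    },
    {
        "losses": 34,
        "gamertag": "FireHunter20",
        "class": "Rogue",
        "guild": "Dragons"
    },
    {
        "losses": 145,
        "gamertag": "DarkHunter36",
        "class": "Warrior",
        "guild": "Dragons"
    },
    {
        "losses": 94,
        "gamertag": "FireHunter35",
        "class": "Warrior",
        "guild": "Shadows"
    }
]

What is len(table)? 6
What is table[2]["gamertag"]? "StormMage96"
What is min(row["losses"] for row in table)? 34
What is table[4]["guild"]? "Dragons"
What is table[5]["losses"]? 94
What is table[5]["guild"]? "Shadows"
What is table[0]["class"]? "Mage"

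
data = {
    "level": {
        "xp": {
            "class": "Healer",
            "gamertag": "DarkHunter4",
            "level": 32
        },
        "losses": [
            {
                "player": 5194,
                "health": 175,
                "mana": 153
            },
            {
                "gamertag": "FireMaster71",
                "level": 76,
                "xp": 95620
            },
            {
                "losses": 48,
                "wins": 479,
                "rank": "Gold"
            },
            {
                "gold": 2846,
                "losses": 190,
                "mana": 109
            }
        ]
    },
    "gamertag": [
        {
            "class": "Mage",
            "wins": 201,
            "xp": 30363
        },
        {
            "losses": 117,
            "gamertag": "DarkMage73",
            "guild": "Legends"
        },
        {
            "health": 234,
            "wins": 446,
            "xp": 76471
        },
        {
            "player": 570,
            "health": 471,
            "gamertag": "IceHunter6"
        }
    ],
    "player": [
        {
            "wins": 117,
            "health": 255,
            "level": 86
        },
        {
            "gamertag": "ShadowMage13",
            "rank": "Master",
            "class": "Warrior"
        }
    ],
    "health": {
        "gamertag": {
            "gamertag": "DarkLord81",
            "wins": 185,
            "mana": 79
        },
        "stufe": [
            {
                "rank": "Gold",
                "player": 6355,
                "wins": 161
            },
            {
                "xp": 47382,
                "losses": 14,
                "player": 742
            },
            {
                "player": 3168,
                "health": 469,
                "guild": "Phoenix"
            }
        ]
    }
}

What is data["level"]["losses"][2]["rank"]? "Gold"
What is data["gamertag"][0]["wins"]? 201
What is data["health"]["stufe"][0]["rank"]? "Gold"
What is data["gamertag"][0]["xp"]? 30363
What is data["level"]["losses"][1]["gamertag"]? "FireMaster71"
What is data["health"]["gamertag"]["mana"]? 79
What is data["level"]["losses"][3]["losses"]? 190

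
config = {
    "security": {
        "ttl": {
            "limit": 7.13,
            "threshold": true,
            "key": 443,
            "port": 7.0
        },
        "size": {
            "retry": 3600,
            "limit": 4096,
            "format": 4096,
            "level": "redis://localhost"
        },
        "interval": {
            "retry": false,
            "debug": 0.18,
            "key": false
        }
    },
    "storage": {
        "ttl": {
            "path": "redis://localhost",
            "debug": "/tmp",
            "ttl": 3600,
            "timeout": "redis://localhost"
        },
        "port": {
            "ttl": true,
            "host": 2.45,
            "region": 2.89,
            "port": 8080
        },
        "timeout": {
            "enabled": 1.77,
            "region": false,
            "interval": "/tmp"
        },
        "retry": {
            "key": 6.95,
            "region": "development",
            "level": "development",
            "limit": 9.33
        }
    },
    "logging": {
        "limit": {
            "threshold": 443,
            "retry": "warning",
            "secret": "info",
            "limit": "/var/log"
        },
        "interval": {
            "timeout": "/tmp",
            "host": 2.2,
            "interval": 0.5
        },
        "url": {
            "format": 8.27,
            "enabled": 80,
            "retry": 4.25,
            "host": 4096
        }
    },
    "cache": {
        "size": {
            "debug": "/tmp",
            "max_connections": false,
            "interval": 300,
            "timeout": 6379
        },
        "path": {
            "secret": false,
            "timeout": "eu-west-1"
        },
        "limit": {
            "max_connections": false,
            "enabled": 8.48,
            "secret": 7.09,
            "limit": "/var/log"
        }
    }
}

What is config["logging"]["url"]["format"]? 8.27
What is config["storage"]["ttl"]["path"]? "redis://localhost"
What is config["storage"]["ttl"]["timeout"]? "redis://localhost"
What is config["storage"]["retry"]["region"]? "development"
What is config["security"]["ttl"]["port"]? 7.0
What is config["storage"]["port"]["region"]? 2.89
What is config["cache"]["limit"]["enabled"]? 8.48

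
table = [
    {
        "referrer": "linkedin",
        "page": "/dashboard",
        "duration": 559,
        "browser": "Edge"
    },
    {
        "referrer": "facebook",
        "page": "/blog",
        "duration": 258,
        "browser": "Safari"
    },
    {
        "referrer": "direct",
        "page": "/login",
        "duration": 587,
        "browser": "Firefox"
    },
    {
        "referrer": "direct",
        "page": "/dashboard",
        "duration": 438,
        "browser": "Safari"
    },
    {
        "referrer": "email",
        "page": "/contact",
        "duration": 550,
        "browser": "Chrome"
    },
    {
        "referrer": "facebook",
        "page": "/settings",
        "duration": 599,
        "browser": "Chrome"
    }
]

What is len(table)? 6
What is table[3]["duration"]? 438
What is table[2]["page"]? "/login"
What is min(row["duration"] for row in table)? 258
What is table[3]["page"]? "/dashboard"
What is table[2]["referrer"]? "direct"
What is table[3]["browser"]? "Safari"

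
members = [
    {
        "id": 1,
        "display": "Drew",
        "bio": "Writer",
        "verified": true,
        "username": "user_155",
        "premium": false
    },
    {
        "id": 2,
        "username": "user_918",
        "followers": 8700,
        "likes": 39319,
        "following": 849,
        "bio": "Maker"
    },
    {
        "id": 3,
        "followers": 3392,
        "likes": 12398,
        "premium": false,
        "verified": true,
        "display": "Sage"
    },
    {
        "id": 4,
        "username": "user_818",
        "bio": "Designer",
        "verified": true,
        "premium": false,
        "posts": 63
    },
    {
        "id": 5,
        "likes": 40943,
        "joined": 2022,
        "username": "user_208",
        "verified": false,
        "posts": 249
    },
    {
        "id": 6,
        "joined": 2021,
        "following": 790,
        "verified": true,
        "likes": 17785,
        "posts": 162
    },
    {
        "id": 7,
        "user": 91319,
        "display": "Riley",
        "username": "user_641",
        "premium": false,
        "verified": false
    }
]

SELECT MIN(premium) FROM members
False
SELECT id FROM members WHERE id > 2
[3, 4, 5, 6, 7]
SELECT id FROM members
[1, 2, 3, 4, 5, 6, 7]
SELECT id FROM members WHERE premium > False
[]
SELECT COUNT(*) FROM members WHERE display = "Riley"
1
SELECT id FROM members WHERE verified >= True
[1, 3, 4, 6]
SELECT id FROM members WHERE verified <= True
[1, 3, 4, 5, 6, 7]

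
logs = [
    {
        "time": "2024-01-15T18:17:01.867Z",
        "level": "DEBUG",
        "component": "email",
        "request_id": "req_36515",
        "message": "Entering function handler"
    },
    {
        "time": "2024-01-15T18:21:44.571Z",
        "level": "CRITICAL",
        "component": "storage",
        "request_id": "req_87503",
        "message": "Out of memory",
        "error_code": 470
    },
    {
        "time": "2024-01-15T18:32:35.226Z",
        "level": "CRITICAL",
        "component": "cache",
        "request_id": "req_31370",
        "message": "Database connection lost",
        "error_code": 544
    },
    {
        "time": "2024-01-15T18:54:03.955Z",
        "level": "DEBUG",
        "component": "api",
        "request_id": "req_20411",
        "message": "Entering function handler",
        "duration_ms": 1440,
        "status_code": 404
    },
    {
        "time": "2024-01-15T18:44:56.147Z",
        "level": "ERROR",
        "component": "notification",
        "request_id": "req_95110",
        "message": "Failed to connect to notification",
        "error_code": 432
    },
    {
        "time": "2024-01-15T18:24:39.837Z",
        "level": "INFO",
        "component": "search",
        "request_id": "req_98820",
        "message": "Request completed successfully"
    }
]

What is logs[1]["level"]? "CRITICAL"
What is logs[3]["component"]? "api"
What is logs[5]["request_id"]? "req_98820"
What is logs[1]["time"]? "2024-01-15T18:21:44.571Z"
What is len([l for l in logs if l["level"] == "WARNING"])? 0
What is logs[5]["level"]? "INFO"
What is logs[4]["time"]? "2024-01-15T18:44:56.147Z"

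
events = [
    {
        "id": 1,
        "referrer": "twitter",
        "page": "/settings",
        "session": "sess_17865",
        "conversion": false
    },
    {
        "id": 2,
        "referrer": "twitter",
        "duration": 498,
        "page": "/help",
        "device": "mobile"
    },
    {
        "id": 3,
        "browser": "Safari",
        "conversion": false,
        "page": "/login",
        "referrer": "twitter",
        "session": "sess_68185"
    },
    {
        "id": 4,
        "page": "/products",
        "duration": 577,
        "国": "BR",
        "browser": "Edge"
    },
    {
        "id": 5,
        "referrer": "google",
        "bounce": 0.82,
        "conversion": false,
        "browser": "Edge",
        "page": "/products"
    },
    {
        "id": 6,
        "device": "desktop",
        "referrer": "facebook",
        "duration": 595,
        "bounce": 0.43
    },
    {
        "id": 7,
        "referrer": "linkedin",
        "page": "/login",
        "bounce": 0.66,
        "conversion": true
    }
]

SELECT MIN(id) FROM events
1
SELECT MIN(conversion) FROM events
False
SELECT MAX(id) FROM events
7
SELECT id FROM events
[1, 2, 3, 4, 5, 6, 7]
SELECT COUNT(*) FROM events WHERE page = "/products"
2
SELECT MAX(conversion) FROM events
True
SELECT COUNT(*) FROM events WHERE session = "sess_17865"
1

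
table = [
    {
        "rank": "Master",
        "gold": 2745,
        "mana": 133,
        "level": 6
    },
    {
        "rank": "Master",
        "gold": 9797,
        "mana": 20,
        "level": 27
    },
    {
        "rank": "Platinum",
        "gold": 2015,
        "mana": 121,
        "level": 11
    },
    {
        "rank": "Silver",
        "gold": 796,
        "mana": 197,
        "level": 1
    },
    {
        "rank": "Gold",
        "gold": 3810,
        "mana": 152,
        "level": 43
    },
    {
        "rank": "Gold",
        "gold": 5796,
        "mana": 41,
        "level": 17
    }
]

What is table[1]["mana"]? 20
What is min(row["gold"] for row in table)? 796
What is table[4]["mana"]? 152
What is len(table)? 6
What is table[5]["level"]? 17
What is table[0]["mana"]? 133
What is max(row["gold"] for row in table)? 9797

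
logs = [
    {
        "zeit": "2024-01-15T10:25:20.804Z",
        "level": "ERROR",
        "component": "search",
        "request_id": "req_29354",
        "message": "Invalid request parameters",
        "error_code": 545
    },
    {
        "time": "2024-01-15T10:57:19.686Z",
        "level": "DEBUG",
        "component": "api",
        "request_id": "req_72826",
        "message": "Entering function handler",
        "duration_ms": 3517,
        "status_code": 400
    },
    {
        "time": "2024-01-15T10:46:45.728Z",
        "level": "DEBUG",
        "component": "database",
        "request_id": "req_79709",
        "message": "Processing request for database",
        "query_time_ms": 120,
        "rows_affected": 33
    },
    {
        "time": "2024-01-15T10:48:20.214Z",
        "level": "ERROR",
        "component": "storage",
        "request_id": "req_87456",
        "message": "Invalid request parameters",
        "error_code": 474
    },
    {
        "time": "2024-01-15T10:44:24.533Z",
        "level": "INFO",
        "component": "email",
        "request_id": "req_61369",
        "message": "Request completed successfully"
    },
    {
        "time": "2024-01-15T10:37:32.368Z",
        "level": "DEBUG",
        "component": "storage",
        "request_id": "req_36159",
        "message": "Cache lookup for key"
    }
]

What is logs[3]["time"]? "2024-01-15T10:48:20.214Z"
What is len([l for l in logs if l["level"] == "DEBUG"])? 3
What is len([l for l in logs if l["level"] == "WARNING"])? 0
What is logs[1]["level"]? "DEBUG"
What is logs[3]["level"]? "ERROR"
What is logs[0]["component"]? "search"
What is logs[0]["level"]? "ERROR"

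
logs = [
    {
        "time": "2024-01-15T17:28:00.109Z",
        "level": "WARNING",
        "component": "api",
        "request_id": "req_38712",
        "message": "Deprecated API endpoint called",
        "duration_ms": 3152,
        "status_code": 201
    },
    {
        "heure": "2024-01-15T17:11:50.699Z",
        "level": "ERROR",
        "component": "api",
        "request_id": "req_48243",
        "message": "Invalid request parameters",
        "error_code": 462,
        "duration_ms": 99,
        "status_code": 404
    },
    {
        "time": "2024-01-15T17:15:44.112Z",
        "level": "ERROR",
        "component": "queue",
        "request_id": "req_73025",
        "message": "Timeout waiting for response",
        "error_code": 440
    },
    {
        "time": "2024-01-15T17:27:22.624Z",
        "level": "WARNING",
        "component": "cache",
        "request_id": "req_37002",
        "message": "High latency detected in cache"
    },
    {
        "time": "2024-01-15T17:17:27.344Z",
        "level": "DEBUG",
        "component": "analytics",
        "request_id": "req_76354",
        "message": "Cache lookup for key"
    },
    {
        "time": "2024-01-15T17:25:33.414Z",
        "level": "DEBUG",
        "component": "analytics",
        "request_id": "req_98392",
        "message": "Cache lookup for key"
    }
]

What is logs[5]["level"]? "DEBUG"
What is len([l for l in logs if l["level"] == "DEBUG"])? 2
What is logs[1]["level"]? "ERROR"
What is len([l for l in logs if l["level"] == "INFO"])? 0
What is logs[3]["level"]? "WARNING"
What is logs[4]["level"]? "DEBUG"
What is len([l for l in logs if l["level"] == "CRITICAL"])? 0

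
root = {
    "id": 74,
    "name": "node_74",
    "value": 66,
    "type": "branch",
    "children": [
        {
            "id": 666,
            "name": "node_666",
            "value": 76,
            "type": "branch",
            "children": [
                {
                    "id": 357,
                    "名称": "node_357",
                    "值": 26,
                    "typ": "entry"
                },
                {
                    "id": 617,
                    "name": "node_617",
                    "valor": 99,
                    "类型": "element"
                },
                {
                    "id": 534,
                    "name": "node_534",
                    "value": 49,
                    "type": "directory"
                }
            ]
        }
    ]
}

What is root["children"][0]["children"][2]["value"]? 49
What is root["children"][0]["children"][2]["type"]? "directory"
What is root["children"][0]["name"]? "node_666"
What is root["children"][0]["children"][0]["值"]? 26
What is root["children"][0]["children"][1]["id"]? 617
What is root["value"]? 66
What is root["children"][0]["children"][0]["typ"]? "entry"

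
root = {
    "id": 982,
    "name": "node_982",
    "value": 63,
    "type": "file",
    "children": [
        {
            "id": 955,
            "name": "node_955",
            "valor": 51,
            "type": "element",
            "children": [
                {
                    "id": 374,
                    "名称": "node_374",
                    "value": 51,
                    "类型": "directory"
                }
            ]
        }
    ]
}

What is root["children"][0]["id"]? 955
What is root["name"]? "node_982"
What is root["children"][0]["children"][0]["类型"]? "directory"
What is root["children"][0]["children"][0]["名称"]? "node_374"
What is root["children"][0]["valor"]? 51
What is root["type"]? "file"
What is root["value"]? 63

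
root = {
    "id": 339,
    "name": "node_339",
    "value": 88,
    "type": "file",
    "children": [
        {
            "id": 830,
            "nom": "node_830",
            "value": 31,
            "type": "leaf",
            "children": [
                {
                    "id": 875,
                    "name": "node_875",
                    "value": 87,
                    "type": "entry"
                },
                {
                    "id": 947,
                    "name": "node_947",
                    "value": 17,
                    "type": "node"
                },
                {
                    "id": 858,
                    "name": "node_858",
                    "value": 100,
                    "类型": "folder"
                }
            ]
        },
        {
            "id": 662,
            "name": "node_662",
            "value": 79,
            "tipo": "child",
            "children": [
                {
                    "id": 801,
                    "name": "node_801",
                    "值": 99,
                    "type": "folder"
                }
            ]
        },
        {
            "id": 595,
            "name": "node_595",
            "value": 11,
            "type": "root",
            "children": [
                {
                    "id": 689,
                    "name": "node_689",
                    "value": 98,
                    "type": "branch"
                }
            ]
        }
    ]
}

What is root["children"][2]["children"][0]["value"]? 98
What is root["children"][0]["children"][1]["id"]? 947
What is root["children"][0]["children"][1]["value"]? 17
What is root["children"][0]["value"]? 31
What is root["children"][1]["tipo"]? "child"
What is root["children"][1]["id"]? 662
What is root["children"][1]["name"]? "node_662"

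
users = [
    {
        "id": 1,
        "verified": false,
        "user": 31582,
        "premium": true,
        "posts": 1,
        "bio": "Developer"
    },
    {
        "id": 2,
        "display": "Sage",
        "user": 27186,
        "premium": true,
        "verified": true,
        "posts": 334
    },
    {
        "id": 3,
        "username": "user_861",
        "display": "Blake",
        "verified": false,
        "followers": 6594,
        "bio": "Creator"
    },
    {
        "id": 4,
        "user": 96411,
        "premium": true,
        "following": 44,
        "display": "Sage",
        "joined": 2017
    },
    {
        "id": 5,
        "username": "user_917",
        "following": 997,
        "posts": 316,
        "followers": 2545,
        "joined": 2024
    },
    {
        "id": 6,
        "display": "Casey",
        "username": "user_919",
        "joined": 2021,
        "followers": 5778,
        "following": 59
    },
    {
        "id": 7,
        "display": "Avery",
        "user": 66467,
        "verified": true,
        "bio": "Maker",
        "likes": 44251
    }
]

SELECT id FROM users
[1, 2, 3, 4, 5, 6, 7]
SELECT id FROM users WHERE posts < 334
[1, 5]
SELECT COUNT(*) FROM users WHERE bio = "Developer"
1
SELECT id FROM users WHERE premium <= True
[1, 2, 4]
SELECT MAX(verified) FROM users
True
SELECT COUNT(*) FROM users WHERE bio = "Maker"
1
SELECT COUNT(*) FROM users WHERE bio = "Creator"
1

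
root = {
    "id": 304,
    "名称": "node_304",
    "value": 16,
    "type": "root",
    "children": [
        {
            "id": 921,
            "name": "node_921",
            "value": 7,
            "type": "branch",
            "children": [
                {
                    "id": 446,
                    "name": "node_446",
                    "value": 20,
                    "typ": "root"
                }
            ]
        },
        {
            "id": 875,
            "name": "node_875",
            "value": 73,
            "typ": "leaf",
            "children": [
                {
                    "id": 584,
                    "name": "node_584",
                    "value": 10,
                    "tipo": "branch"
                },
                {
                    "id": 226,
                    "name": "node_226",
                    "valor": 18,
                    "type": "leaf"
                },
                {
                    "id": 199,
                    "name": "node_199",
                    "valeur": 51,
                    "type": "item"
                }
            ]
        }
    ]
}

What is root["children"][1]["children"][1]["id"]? 226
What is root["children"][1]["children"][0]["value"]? 10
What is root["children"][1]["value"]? 73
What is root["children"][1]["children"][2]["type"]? "item"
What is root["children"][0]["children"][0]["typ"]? "root"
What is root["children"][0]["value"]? 7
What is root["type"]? "root"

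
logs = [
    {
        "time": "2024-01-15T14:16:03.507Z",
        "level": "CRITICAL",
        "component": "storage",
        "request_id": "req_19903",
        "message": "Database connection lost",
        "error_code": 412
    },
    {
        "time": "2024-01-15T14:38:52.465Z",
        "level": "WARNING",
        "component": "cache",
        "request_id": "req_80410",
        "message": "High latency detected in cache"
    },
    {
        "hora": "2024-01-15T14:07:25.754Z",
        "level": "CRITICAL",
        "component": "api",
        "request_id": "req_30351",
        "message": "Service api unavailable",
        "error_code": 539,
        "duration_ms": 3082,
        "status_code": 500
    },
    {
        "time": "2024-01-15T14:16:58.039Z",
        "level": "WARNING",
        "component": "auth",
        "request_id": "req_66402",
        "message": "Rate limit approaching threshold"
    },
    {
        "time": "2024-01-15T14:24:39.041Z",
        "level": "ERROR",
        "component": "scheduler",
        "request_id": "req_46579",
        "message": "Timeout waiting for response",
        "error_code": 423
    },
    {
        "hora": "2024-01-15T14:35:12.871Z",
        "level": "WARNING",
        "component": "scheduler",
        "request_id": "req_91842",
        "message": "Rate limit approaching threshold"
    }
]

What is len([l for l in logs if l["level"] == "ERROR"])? 1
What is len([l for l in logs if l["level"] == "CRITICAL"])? 2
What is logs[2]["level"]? "CRITICAL"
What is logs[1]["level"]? "WARNING"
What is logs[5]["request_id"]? "req_91842"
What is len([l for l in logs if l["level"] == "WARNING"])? 3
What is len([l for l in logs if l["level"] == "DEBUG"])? 0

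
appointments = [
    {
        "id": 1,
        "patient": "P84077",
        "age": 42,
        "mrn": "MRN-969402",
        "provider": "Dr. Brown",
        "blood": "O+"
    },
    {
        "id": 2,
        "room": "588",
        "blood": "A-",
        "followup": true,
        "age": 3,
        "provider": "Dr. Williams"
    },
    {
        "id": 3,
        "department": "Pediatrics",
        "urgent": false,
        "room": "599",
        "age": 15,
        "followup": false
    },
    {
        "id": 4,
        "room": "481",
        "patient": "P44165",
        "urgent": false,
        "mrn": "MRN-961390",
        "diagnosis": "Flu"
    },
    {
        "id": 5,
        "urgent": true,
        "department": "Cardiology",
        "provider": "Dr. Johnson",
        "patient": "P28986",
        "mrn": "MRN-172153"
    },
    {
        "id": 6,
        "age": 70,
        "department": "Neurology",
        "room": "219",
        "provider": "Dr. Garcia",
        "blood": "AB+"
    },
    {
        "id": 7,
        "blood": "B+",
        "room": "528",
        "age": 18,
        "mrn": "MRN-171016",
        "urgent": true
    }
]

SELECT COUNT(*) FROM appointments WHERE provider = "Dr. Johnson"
1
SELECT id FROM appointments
[1, 2, 3, 4, 5, 6, 7]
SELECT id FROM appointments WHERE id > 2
[3, 4, 5, 6, 7]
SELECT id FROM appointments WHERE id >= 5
[5, 6, 7]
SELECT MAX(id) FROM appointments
7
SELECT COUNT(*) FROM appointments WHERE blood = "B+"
1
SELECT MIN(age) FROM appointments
3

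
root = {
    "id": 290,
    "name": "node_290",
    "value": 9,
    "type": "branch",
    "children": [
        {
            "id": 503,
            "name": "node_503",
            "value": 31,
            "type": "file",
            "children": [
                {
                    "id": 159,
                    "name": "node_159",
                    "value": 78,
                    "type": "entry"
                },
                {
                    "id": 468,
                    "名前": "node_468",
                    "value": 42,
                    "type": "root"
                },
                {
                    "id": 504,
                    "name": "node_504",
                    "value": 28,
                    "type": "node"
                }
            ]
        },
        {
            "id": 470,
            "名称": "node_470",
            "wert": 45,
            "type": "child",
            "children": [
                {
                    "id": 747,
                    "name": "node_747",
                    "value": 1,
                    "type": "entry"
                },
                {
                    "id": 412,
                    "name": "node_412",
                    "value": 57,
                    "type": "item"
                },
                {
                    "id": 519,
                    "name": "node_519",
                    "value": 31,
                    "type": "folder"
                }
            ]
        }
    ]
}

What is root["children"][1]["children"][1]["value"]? 57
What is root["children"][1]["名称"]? "node_470"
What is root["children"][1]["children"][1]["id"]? 412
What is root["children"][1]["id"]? 470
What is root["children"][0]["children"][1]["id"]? 468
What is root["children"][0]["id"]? 503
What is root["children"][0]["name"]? "node_503"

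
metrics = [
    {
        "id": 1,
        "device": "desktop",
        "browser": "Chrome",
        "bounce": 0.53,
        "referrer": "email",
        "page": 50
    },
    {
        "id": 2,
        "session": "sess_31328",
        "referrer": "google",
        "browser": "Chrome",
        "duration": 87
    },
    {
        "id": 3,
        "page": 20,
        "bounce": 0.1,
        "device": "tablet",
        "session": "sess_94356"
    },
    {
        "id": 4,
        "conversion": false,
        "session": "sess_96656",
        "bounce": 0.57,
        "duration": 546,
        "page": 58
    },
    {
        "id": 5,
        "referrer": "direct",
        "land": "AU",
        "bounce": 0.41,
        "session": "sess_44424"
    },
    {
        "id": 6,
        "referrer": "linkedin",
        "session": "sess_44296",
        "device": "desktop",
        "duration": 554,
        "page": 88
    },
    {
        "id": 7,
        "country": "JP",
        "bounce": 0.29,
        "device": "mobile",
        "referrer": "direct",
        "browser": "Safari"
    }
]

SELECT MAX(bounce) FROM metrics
0.57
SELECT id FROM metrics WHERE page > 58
[6]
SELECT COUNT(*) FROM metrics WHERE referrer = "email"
1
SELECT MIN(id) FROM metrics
1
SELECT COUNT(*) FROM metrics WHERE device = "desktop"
2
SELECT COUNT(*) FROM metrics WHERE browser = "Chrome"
2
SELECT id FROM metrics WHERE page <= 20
[3]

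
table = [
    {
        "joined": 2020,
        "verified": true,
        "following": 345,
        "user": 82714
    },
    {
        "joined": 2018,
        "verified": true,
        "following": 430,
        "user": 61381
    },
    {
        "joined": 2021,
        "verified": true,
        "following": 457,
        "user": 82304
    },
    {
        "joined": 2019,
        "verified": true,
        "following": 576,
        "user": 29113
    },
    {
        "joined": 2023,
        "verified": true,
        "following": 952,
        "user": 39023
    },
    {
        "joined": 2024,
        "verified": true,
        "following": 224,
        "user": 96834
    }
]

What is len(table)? 6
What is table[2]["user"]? 82304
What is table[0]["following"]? 345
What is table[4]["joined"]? 2023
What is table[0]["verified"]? True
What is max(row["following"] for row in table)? 952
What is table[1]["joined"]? 2018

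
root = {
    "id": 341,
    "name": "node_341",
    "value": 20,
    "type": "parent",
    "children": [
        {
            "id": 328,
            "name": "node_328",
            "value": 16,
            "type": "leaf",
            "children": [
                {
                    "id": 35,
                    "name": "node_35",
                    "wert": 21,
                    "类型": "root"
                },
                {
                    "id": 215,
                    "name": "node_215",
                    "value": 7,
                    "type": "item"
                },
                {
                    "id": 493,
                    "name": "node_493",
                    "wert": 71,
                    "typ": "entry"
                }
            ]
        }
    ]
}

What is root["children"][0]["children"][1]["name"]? "node_215"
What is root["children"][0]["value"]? 16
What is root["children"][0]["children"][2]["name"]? "node_493"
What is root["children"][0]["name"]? "node_328"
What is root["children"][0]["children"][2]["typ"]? "entry"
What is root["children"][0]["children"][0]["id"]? 35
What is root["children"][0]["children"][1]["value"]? 7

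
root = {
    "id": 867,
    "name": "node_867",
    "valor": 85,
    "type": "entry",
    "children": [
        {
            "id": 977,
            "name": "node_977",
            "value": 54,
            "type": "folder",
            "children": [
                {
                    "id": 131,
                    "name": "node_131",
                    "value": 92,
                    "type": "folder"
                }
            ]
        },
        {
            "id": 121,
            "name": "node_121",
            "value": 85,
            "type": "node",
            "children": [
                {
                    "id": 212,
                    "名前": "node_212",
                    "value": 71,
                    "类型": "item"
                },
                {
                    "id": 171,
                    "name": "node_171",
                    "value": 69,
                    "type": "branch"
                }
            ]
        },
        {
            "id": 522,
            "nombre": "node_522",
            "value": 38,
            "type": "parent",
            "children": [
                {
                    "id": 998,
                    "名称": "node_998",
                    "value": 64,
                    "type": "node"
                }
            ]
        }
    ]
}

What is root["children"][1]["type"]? "node"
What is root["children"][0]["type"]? "folder"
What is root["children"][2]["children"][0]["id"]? 998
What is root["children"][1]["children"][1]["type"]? "branch"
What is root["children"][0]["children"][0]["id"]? 131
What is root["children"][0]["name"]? "node_977"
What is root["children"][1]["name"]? "node_121"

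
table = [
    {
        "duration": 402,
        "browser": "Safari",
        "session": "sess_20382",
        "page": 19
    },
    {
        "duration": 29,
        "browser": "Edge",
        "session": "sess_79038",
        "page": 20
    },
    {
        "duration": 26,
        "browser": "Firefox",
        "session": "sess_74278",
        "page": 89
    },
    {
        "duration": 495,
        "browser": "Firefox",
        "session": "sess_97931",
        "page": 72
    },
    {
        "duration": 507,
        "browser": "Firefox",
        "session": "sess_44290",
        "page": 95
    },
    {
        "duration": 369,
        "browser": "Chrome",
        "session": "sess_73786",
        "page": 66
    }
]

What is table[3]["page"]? 72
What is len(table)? 6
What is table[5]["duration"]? 369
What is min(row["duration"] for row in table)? 26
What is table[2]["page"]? 89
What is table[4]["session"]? "sess_44290"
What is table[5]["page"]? 66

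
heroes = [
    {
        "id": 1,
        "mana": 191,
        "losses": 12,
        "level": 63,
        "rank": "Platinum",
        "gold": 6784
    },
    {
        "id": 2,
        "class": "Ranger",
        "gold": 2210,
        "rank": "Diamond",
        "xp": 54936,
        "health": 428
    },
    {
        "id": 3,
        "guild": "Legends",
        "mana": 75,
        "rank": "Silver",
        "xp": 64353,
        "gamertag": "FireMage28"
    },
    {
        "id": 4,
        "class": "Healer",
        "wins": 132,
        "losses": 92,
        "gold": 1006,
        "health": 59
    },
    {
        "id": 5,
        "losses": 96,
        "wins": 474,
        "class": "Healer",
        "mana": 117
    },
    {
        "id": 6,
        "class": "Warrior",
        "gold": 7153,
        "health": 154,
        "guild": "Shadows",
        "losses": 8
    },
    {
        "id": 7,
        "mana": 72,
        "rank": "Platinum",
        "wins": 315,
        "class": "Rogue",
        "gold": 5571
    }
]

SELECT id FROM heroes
[1, 2, 3, 4, 5, 6, 7]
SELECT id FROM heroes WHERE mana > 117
[1]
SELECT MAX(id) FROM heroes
7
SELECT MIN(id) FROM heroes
1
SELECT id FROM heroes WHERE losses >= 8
[1, 4, 5, 6]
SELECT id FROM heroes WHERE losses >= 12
[1, 4, 5]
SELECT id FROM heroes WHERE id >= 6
[6, 7]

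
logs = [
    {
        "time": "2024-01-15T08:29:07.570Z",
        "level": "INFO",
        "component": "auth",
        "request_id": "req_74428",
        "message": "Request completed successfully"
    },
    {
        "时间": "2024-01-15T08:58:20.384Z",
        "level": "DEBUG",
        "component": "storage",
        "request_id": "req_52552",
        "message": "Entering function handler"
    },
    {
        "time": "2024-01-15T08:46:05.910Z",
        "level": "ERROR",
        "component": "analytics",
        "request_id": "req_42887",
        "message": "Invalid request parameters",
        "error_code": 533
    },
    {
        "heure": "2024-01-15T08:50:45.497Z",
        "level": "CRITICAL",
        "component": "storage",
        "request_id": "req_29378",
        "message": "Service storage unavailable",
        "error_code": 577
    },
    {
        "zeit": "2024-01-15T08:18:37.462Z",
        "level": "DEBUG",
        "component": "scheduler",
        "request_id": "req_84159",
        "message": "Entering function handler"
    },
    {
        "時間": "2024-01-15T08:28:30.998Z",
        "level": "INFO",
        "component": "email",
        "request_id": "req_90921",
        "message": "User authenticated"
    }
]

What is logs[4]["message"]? "Entering function handler"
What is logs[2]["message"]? "Invalid request parameters"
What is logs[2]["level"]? "ERROR"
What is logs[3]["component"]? "storage"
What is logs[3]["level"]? "CRITICAL"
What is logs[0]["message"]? "Request completed successfully"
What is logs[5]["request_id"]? "req_90921"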